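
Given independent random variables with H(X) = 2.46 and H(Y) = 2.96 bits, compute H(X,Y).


For independent variables, H(X,Y) = H(X) + H(Y) = 2.46 + 2.96 = 5.42

5.42 bits


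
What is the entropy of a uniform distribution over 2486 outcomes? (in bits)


H = log2(n) = log2(2486) = 11.2796

11.2796 bits


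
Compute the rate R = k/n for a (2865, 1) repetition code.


Rate = k/n = 1/2865

1/2865


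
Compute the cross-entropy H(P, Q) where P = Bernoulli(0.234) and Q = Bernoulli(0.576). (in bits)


H(P,Q) = -p*log2(q) - (1-p)*log2(1-q). -0.234*log2(0.576) = 0.186231; -0.766*log2(0.424) = 0.948204. H(P,Q) = 0.186231 + 0.948204 = 1.1344

1.1344 bits


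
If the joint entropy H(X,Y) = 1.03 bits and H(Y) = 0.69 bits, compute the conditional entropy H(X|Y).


H(X|Y) = H(X,Y) - H(Y) = 1.03 - 0.69 = 0.34

0.34 bits


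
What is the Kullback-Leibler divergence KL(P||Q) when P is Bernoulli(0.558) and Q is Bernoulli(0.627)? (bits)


KL = p*log2(p/q) + (1-p)*log2((1-p)/(1-q)) = 0.558*log2(0.558/0.627) + 0.442*log2(0.442/0.373) = 0.0144

0.0144 bits


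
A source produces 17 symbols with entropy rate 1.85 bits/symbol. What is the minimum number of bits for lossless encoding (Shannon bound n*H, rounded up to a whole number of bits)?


Minimum bits >= n * H = 17 * 1.85 = 31.45, rounded up to a whole number of bits = 32

32 bits


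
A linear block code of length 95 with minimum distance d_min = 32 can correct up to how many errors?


Correction capability = floor((d-1)/2) = floor((32-1)/2) = 15

15 errors


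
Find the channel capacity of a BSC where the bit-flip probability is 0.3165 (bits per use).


H(p) = -p*log2(p) - (1-p)*log2(1-p) = -0.3165*log2(0.3165) - 0.6835*log2(0.6835) = 0.525302 + 0.375232 = 0.9005. C = 1 - H(p) = 1 - 0.9005 = 0.0995

0.0995 bits


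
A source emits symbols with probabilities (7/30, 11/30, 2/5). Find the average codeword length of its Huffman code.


Huffman construction (repeatedly merge the two least-probable nodes; each merge adds 1 bit to every symbol beneath it): 7/30 + 11/30 = 3/5; 2/5 + 3/5 = 1. Resulting codeword lengths (in the order the probabilities were given): (2, 2, 1). L_avg = sum(p_i * l_i) = 7/30*2 + 11/30*2 + 2/5*1 = 8/5 = 1.6

1.6 bits


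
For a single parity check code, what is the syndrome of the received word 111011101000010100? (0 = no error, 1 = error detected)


Syndrome = XOR of all bits = 1 XOR 1 XOR 1 XOR 0 XOR 1 XOR 1 XOR 1 XOR 0 XOR 1 XOR 0 XOR 0 XOR 0 XOR 0 XOR 1 XOR 0 XOR 1 XOR 0 XOR 0 = 1

1


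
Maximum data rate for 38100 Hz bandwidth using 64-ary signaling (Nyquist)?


Rate = 2 * B * log2(M) = 2 * 38100 * 6.0 = 457200.0

457200.0 bps


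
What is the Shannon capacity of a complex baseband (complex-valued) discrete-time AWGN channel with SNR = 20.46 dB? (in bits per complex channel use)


SNR_linear = 10^(20.46/10) = 111.1732; C = log2(1 + SNR_linear) = log2(1 + 111.1732) = 6.8096

6.8096 bits/channel use


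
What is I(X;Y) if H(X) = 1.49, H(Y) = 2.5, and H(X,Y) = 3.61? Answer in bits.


I(X;Y) = H(X) + H(Y) - H(X,Y) = 1.49 + 2.5 - 3.61 = 0.38

0.38 bits


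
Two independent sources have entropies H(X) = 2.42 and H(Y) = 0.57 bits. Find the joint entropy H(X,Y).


For independent variables, H(X,Y) = H(X) + H(Y) = 2.42 + 0.57 = 2.99

2.99 bits


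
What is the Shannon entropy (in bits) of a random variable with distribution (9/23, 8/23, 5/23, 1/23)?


H = -sum(p_i * log2(p_i)). Terms: -(9/23)*log2(9/23) = 0.529684; -(8/23)*log2(8/23) = 0.529935; -(5/23)*log2(5/23) = 0.478616; -(1/23)*log2(1/23) = 0.196677. H = 0.529684 + 0.529935 + 0.478616 + 0.196677 = 1.7349

1.7349 bits


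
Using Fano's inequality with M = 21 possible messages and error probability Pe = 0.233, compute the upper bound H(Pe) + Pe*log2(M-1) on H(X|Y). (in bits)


H(Pe) = -Pe*log2(Pe) - (1-Pe)*log2(1-Pe) = -0.233*log2(0.233) - 0.767*log2(0.767) = 0.489672 + 0.293532 = 0.7832. Pe*log2(M-1) = 0.233*log2(20) = 1.007009. Bound = H(Pe) + Pe*log2(M-1) = 0.489672 + 0.293532 + 1.007009 = 1.7902

1.7902 bits


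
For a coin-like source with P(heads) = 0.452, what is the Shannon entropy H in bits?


H = -p*log2(p) - (1-p)*log2(1-p). -0.452*log2(0.452) = 0.517814; -0.548*log2(0.548) = 0.475528. H = 0.517814 + 0.475528 = 0.9933

0.9933 bits


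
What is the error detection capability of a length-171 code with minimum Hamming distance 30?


Detection capability = d_min - 1 = 30 - 1 = 29

29 errors


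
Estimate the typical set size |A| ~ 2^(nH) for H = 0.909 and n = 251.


log2|A_typical| = nH = 251 * 0.909 = 228.159, so |A_typical| ~ 2^228.159 = 4.816e+68

4.816e+68


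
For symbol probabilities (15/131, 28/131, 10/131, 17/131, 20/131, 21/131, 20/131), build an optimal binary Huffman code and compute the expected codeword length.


Huffman construction (repeatedly merge the two least-probable nodes; each merge adds 1 bit to every symbol beneath it): 10/131 + 15/131 = 25/131; 17/131 + 20/131 = 37/131; 20/131 + 21/131 = 41/131; 25/131 + 28/131 = 53/131; 37/131 + 41/131 = 78/131; 53/131 + 78/131 = 1. Resulting codeword lengths (in the order the probabilities were given): (3, 2, 3, 3, 3, 3, 3). L_avg = sum(p_i * l_i) = 15/131*3 + 28/131*2 + 10/131*3 + 17/131*3 + 20/131*3 + 21/131*3 + 20/131*3 = 365/131 = 2.7863

2.7863 bits


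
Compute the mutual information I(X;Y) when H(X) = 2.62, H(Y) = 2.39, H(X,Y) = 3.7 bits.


I(X;Y) = H(X) + H(Y) - H(X,Y) = 2.62 + 2.39 - 3.7 = 1.31

1.31 bits


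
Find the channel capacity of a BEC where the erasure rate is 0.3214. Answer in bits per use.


C = 1 - epsilon = 1 - 0.3214 = 0.6786

0.6786 bits


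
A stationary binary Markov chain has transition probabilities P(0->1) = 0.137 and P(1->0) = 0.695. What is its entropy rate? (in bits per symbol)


Stationary distribution: pi_0 = p10/(p01+p10) = 0.8353, pi_1 = 0.1647. Entropy rate H' = pi_0*H(p01) + pi_1*H(p10) = 0.8353*0.5763 + 0.1647*0.8873 = 0.6275

0.6275 bits/symbol


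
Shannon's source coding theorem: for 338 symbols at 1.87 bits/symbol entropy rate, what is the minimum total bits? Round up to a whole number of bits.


Minimum bits >= n * H = 338 * 1.87 = 632.06, rounded up to a whole number of bits = 633

633 bits


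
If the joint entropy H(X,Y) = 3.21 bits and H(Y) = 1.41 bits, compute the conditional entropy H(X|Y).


H(X|Y) = H(X,Y) - H(Y) = 3.21 - 1.41 = 1.8

1.8 bits


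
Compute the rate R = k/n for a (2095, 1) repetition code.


Rate = k/n = 1/2095

1/2095


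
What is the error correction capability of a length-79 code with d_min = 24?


Correction capability = floor((d-1)/2) = floor((24-1)/2) = 11

11 errors


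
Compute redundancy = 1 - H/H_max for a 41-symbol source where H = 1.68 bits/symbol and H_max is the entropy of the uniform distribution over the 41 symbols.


H_max = log2(K) = log2(41) = 5.3576 bits/symbol. Redundancy = 1 - H/H_max = 1 - 1.68/5.3576 = 1 - 0.3136 = 0.6864

0.6864


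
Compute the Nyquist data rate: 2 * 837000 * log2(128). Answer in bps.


Rate = 2 * B * log2(M) = 2 * 837000 * 7.0 = 11718000.0

11718000.0 bps


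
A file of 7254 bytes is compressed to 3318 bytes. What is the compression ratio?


Ratio = original / compressed = 7254 / 3318 = 2.1863

2.1863


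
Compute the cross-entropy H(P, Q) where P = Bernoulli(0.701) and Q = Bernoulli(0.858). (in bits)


H(P,Q) = -p*log2(q) - (1-p)*log2(1-q). -0.701*log2(0.858) = 0.154886; -0.299*log2(0.142) = 0.841995. H(P,Q) = 0.154886 + 0.841995 = 0.9969

0.9969 bits


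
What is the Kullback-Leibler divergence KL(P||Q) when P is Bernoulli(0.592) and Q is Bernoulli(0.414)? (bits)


KL = p*log2(p/q) + (1-p)*log2((1-p)/(1-q)) = 0.592*log2(0.592/0.414) + 0.408*log2(0.408/0.586) = 0.0923

0.0923 bits


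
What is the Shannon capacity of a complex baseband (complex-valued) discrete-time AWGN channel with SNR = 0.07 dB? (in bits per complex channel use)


SNR_linear = 10^(0.07/10) = 1.0162; C = log2(1 + SNR_linear) = log2(1 + 1.0162) = 1.0117

1.0117 bits/channel use


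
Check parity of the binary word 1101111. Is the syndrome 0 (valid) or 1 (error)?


Syndrome = XOR of all bits = 1 XOR 1 XOR 0 XOR 1 XOR 1 XOR 1 XOR 1 = 0

0


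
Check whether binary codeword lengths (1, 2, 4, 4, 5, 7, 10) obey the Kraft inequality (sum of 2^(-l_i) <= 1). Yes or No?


Kraft sum = sum(2^(-l_i)) = 0.915, need <= 1. Result: satisfied (a binary prefix-free code with these lengths exists)

Yes


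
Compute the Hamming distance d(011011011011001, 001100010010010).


Count differing positions: . ^ . ^ ^ ^ . . ^ . . ^ . ^ ^ = 8 differences

8


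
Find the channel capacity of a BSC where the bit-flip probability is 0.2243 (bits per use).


H(p) = -p*log2(p) - (1-p)*log2(1-p) = -0.2243*log2(0.2243) - 0.7757*log2(0.7757) = 0.483703 + 0.284239 = 0.7679. C = 1 - H(p) = 1 - 0.7679 = 0.2321

0.2321 bits


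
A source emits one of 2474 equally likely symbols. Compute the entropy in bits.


H = log2(n) = log2(2474) = 11.2726

11.2726 bits


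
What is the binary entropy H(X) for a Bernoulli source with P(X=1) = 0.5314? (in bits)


H = -p*log2(p) - (1-p)*log2(1-p). -0.5314*log2(0.5314) = 0.484706; -0.4686*log2(0.4686) = 0.512447. H = 0.484706 + 0.512447 = 0.9972

0.9972 bits


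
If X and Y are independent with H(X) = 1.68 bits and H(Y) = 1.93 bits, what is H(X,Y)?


For independent variables, H(X,Y) = H(X) + H(Y) = 1.68 + 1.93 = 3.61

3.61 bits


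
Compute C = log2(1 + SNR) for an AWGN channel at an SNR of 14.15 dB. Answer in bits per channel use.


SNR_linear = 10^(14.15/10) = 26.0016; C = log2(1 + SNR_linear) = log2(1 + 26.0016) = 4.755

4.755 bits/channel use


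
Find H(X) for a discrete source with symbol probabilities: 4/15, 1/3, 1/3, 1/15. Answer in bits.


H = -sum(p_i * log2(p_i)). Terms: -(4/15)*log2(4/15) = 0.508504; -(1/3)*log2(1/3) = 0.528321; -(1/3)*log2(1/3) = 0.528321; -(1/15)*log2(1/15) = 0.260459. H = 0.508504 + 0.528321 + 0.528321 + 0.260459 = 1.8256

1.8256 bits


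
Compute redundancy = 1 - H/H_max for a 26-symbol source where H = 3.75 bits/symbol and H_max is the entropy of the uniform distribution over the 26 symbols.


H_max = log2(K) = log2(26) = 4.7004 bits/symbol. Redundancy = 1 - H/H_max = 1 - 3.75/4.7004 = 1 - 0.7978 = 0.2022

0.2022


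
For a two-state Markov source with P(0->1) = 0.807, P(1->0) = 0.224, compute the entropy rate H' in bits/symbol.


Stationary distribution: pi_0 = p10/(p01+p10) = 0.2173, pi_1 = 0.7827. Entropy rate H' = pi_0*H(p01) + pi_1*H(p10) = 0.2173*0.7077 + 0.7827*0.7674 = 0.7544

0.7544 bits/symbol


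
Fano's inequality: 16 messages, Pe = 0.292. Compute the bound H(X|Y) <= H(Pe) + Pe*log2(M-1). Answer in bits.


H(Pe) = -Pe*log2(Pe) - (1-Pe)*log2(1-Pe) = -0.292*log2(0.292) - 0.708*log2(0.708) = 0.518580 + 0.352711 = 0.8713. Pe*log2(M-1) = 0.292*log2(15) = 1.140812. Bound = H(Pe) + Pe*log2(M-1) = 0.518580 + 0.352711 + 1.140812 = 2.0121

2.0121 bits


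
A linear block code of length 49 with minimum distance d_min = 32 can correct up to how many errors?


Correction capability = floor((d-1)/2) = floor((32-1)/2) = 15

15 errors


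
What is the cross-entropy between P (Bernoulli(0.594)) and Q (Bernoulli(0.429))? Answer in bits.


H(P,Q) = -p*log2(q) - (1-p)*log2(1-q). -0.594*log2(0.429) = 0.725245; -0.406*log2(0.571) = 0.328226. H(P,Q) = 0.725245 + 0.328226 = 1.0535

1.0535 bits


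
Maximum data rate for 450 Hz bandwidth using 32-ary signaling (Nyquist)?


Rate = 2 * B * log2(M) = 2 * 450 * 5.0 = 4500.0

4500.0 bps


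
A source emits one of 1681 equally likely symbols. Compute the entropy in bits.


H = log2(n) = log2(1681) = 10.7151

10.7151 bits


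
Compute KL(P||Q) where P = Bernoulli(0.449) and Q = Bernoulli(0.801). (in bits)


KL = p*log2(p/q) + (1-p)*log2((1-p)/(1-q)) = 0.449*log2(0.449/0.801) + 0.551*log2(0.551/0.199) = 0.4346

0.4346 bits


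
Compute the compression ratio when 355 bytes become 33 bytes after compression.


Ratio = original / compressed = 355 / 33 = 10.7576

10.7576


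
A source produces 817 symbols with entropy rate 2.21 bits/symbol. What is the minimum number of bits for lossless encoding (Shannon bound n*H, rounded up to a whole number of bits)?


Minimum bits >= n * H = 817 * 2.21 = 1805.57, rounded up to a whole number of bits = 1806

1806 bits


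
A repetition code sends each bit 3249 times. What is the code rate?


Rate = k/n = 1/3249

1/3249


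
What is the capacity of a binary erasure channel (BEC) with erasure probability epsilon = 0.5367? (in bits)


C = 1 - epsilon = 1 - 0.5367 = 0.4633

0.4633 bits


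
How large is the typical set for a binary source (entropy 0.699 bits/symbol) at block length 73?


log2|A_typical| = nH = 73 * 0.699 = 51.027, so |A_typical| ~ 2^51.027 = 2.294e+15

2.294e+15


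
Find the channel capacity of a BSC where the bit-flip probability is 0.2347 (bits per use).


H(p) = -p*log2(p) - (1-p)*log2(1-p) = -0.2347*log2(0.2347) - 0.7653*log2(0.7653) = 0.490784 + 0.295331 = 0.7861. C = 1 - H(p) = 1 - 0.7861 = 0.2139

0.2139 bits


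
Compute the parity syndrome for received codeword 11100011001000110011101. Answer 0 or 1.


Syndrome = XOR of all bits = 1 XOR 1 XOR 1 XOR 0 XOR 0 XOR 0 XOR 1 XOR 1 XOR 0 XOR 0 XOR 1 XOR 0 XOR 0 XOR 0 XOR 1 XOR 1 XOR 0 XOR 0 XOR 1 XOR 1 XOR 1 XOR 0 XOR 1 = 0

0


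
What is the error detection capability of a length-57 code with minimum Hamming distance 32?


Detection capability = d_min - 1 = 32 - 1 = 31

31 errors


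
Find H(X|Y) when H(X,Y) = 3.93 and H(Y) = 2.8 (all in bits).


H(X|Y) = H(X,Y) - H(Y) = 3.93 - 2.8 = 1.13

1.13 bits


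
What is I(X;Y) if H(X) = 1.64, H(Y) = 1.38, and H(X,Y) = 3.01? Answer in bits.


I(X;Y) = H(X) + H(Y) - H(X,Y) = 1.64 + 1.38 - 3.01 = 0.01

0.01 bits


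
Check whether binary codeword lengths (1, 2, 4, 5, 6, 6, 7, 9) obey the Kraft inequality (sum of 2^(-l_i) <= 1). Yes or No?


Kraft sum = sum(2^(-l_i)) = 0.8848, need <= 1. Result: satisfied (a binary prefix-free code with these lengths exists)

Yes


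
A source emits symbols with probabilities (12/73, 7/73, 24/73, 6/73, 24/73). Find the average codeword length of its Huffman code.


Huffman construction (repeatedly merge the two least-probable nodes; each merge adds 1 bit to every symbol beneath it): 6/73 + 7/73 = 13/73; 12/73 + 13/73 = 25/73; 24/73 + 24/73 = 48/73; 25/73 + 48/73 = 1. Resulting codeword lengths (in the order the probabilities were given): (2, 3, 2, 3, 2). L_avg = sum(p_i * l_i) = 12/73*2 + 7/73*3 + 24/73*2 + 6/73*3 + 24/73*2 = 159/73 = 2.1781

2.1781 bits


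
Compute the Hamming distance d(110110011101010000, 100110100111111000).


Count differing positions: . ^ . . . . ^ ^ ^ . ^ . ^ . ^ . . . = 7 differences

7


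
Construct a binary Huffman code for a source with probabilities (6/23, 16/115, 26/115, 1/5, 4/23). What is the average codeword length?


Huffman construction (repeatedly merge the two least-probable nodes; each merge adds 1 bit to every symbol beneath it): 16/115 + 4/23 = 36/115; 1/5 + 26/115 = 49/115; 6/23 + 36/115 = 66/115; 49/115 + 66/115 = 1. Resulting codeword lengths (in the order the probabilities were given): (2, 3, 2, 2, 3). L_avg = sum(p_i * l_i) = 6/23*2 + 16/115*3 + 26/115*2 + 1/5*2 + 4/23*3 = 266/115 = 2.313

2.313 bits


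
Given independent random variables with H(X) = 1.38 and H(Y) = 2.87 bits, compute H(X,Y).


For independent variables, H(X,Y) = H(X) + H(Y) = 1.38 + 2.87 = 4.25

4.25 bits


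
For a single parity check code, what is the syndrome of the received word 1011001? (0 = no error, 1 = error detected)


Syndrome = XOR of all bits = 1 XOR 0 XOR 1 XOR 1 XOR 0 XOR 0 XOR 1 = 0

0


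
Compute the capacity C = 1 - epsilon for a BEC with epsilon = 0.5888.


C = 1 - epsilon = 1 - 0.5888 = 0.4112

0.4112 bits


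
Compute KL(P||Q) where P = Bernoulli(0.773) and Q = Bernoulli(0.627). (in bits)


KL = p*log2(p/q) + (1-p)*log2((1-p)/(1-q)) = 0.773*log2(0.773/0.627) + 0.227*log2(0.227/0.373) = 0.0708

0.0708 bits


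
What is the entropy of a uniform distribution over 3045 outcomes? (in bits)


H = log2(n) = log2(3045) = 11.5722

11.5722 bits


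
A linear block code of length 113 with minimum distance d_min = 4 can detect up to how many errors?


Detection capability = d_min - 1 = 4 - 1 = 3

3 errors


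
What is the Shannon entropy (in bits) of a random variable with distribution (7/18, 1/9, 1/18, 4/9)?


H = -sum(p_i * log2(p_i)). Terms: -(7/18)*log2(7/18) = 0.529888; -(1/9)*log2(1/9) = 0.352214; -(1/18)*log2(1/18) = 0.231663; -(4/9)*log2(4/9) = 0.519967. H = 0.529888 + 0.352214 + 0.231663 + 0.519967 = 1.6337

1.6337 bits


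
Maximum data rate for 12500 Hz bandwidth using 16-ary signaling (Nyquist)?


Rate = 2 * B * log2(M) = 2 * 12500 * 4.0 = 100000.0

100000.0 bps


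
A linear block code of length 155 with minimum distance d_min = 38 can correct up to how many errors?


Correction capability = floor((d-1)/2) = floor((38-1)/2) = 18

18 errors


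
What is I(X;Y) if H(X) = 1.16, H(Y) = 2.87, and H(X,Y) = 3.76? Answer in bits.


I(X;Y) = H(X) + H(Y) - H(X,Y) = 1.16 + 2.87 - 3.76 = 0.27

0.27 bits


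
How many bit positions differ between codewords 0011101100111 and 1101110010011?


Count differing positions: ^ ^ ^ . . ^ ^ ^ ^ . ^ . . = 8 differences

8


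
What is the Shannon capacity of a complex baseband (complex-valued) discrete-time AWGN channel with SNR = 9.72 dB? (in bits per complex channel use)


SNR_linear = 10^(9.72/10) = 9.3756; C = log2(1 + SNR_linear) = log2(1 + 9.3756) = 3.3751

3.3751 bits/channel use


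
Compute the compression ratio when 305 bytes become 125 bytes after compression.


Ratio = original / compressed = 305 / 125 = 2.44

2.44


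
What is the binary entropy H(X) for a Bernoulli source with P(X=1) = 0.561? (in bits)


H = -p*log2(p) - (1-p)*log2(1-p). -0.561*log2(0.561) = 0.467833; -0.439*log2(0.439) = 0.521403. H = 0.467833 + 0.521403 = 0.9892

0.9892 bits


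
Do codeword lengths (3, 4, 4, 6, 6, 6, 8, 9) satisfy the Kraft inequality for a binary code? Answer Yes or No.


Kraft sum = sum(2^(-l_i)) = 0.3027, need <= 1. Result: satisfied (a binary prefix-free code with these lengths exists)

Yes


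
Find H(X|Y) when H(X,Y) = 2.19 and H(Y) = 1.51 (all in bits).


H(X|Y) = H(X,Y) - H(Y) = 2.19 - 1.51 = 0.68

0.68 bits


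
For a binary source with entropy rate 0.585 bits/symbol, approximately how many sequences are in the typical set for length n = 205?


log2|A_typical| = nH = 205 * 0.585 = 119.925, so |A_typical| ~ 2^119.925 = 1.262e+36

1.262e+36


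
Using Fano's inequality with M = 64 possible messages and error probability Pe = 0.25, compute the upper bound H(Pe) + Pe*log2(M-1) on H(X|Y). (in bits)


H(Pe) = -Pe*log2(Pe) - (1-Pe)*log2(1-Pe) = -0.25*log2(0.25) - 0.75*log2(0.75) = 0.500000 + 0.311278 = 0.8113. Pe*log2(M-1) = 0.25*log2(63) = 1.494320. Bound = H(Pe) + Pe*log2(M-1) = 0.500000 + 0.311278 + 1.494320 = 2.3056

2.3056 bits


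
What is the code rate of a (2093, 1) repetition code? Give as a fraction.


Rate = k/n = 1/2093

1/2093


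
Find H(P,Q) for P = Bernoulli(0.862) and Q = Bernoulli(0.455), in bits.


H(P,Q) = -p*log2(q) - (1-p)*log2(1-q). -0.862*log2(0.455) = 0.979285; -0.138*log2(0.545) = 0.120843. H(P,Q) = 0.979285 + 0.120843 = 1.1001

1.1001 bits


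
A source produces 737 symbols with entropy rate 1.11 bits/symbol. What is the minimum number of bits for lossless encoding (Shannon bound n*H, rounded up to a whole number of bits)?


Minimum bits >= n * H = 737 * 1.11 = 818.07, rounded up to a whole number of bits = 819

819 bits


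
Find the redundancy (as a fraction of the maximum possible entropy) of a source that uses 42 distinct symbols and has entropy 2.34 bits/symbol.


H_max = log2(K) = log2(42) = 5.3923 bits/symbol. Redundancy = 1 - H/H_max = 1 - 2.34/5.3923 = 1 - 0.434 = 0.566

0.566


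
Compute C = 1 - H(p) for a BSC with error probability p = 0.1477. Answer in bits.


H(p) = -p*log2(p) - (1-p)*log2(1-p) = -0.1477*log2(0.1477) - 0.8523*log2(0.8523) = 0.407542 + 0.196512 = 0.6041. C = 1 - H(p) = 1 - 0.6041 = 0.3959

0.3959 bits


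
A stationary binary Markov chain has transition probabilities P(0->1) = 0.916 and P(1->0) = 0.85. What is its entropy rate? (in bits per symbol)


Stationary distribution: pi_0 = p10/(p01+p10) = 0.4813, pi_1 = 0.5187. Entropy rate H' = pi_0*H(p01) + pi_1*H(p10) = 0.4813*0.4161 + 0.5187*0.6098 = 0.5166

0.5166 bits/symbol


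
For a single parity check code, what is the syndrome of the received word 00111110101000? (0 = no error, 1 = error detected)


Syndrome = XOR of all bits = 0 XOR 0 XOR 1 XOR 1 XOR 1 XOR 1 XOR 1 XOR 0 XOR 1 XOR 0 XOR 1 XOR 0 XOR 0 XOR 0 = 1

1


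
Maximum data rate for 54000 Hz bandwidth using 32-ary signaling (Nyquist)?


Rate = 2 * B * log2(M) = 2 * 54000 * 5.0 = 540000.0

540000.0 bps


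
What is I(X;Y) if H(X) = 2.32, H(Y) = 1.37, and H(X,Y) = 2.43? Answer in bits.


I(X;Y) = H(X) + H(Y) - H(X,Y) = 2.32 + 1.37 - 2.43 = 1.26

1.26 bits


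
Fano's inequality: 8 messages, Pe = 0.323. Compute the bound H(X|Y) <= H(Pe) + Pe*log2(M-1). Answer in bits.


H(Pe) = -Pe*log2(Pe) - (1-Pe)*log2(1-Pe) = -0.323*log2(0.323) - 0.677*log2(0.677) = 0.526617 + 0.380997 = 0.9076. Pe*log2(M-1) = 0.323*log2(7) = 0.906776. Bound = H(Pe) + Pe*log2(M-1) = 0.526617 + 0.380997 + 0.906776 = 1.8144

1.8144 bits


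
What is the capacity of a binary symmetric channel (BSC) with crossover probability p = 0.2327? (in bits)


H(p) = -p*log2(p) - (1-p)*log2(1-p) = -0.2327*log2(0.2327) - 0.7673*log2(0.7673) = 0.489474 + 0.293214 = 0.7827. C = 1 - H(p) = 1 - 0.7827 = 0.2173

0.2173 bits


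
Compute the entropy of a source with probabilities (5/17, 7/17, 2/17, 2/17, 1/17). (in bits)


H = -sum(p_i * log2(p_i)). Terms: -(5/17)*log2(5/17) = 0.519275; -(7/17)*log2(7/17) = 0.527103; -(2/17)*log2(2/17) = 0.363231; -(2/17)*log2(2/17) = 0.363231; -(1/17)*log2(1/17) = 0.240439. H = 0.519275 + 0.527103 + 0.363231 + 0.363231 + 0.240439 = 2.0133

2.0133 bits


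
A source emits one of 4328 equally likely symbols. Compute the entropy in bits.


H = log2(n) = log2(4328) = 12.0795

12.0795 bits


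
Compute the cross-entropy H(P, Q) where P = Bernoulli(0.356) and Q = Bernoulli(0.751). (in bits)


H(P,Q) = -p*log2(q) - (1-p)*log2(1-q). -0.356*log2(0.751) = 0.147069; -0.644*log2(0.249) = 1.291724. H(P,Q) = 0.147069 + 1.291724 = 1.4388

1.4388 bits


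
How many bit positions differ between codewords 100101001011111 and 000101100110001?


Count differing positions: ^ . . . . . ^ . ^ ^ . ^ ^ ^ . = 7 differences

7


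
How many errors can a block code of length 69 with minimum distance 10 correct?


Correction capability = floor((d-1)/2) = floor((10-1)/2) = 4

4 errors


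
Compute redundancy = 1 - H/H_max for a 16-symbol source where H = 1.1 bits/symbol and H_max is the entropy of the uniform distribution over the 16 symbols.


H_max = log2(K) = log2(16) = 4.0 bits/symbol. Redundancy = 1 - H/H_max = 1 - 1.1/4.0 = 1 - 0.275 = 0.725

0.725


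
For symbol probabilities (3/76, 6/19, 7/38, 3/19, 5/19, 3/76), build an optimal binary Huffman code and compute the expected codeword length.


Huffman construction (repeatedly merge the two least-probable nodes; each merge adds 1 bit to every symbol beneath it): 3/76 + 3/76 = 3/38; 3/38 + 3/19 = 9/38; 7/38 + 9/38 = 8/19; 5/19 + 6/19 = 11/19; 8/19 + 11/19 = 1. Resulting codeword lengths (in the order the probabilities were given): (4, 2, 2, 3, 2, 4). L_avg = sum(p_i * l_i) = 3/76*4 + 6/19*2 + 7/38*2 + 3/19*3 + 5/19*2 + 3/76*4 = 44/19 = 2.3158

2.3158 bits


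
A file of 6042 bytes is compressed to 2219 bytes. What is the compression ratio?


Ratio = original / compressed = 6042 / 2219 = 2.7228

2.7228


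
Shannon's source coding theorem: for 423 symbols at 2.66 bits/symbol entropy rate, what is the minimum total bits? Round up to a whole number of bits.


Minimum bits >= n * H = 423 * 2.66 = 1125.18, rounded up to a whole number of bits = 1126

1126 bits


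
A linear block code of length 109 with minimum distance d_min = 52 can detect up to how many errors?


Detection capability = d_min - 1 = 52 - 1 = 51

51 errors


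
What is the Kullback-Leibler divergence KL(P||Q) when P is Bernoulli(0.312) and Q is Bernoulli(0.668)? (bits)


KL = p*log2(p/q) + (1-p)*log2((1-p)/(1-q)) = 0.312*log2(0.312/0.668) + 0.688*log2(0.688/0.332) = 0.3806

0.3806 bits


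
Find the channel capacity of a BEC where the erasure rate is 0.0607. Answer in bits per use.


C = 1 - epsilon = 1 - 0.0607 = 0.9393

0.9393 bits


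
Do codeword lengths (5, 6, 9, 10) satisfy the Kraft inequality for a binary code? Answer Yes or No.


Kraft sum = sum(2^(-l_i)) = 0.0498, need <= 1. Result: satisfied (a binary prefix-free code with these lengths exists)

Yes


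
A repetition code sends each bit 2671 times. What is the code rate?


Rate = k/n = 1/2671

1/2671


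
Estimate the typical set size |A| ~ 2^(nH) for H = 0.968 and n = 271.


log2|A_typical| = nH = 271 * 0.968 = 262.328, so |A_typical| ~ 2^262.328 = 9.302e+78

9.302e+78


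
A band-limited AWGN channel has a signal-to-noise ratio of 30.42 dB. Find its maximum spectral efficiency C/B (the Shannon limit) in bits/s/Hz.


SNR_linear = 10^(30.42/10) = 1101.5393; C/B = log2(1 + SNR_linear) = log2(1 + 1101.5393) = 10.1066

10.1066 bits/s/Hz


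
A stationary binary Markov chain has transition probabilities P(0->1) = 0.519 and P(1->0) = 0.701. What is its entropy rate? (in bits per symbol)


Stationary distribution: pi_0 = p10/(p01+p10) = 0.5746, pi_1 = 0.4254. Entropy rate H' = pi_0*H(p01) + pi_1*H(p10) = 0.5746*0.999 + 0.4254*0.8801 = 0.9484

0.9484 bits/symbol


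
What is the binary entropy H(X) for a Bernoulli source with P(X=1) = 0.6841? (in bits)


H = -p*log2(p) - (1-p)*log2(1-p). -0.6841*log2(0.6841) = 0.374696; -0.3159*log2(0.3159) = 0.525171. H = 0.374696 + 0.525171 = 0.8999

0.8999 bits


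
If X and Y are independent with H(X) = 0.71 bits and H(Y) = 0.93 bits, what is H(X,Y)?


For independent variables, H(X,Y) = H(X) + H(Y) = 0.71 + 0.93 = 1.64

1.64 bits


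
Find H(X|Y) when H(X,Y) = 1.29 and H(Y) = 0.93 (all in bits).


H(X|Y) = H(X,Y) - H(Y) = 1.29 - 0.93 = 0.36

0.36 bits


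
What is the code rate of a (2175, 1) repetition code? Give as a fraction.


Rate = k/n = 1/2175

1/2175


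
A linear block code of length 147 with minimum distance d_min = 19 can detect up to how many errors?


Detection capability = d_min - 1 = 19 - 1 = 18

18 errors


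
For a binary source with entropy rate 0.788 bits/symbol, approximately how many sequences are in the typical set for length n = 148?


log2|A_typical| = nH = 148 * 0.788 = 116.624, so |A_typical| ~ 2^116.624 = 1.280e+35

1.280e+35


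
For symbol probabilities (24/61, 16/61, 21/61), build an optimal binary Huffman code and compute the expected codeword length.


Huffman construction (repeatedly merge the two least-probable nodes; each merge adds 1 bit to every symbol beneath it): 16/61 + 21/61 = 37/61; 24/61 + 37/61 = 1. Resulting codeword lengths (in the order the probabilities were given): (1, 2, 2). L_avg = sum(p_i * l_i) = 24/61*1 + 16/61*2 + 21/61*2 = 98/61 = 1.6066

1.6066 bits


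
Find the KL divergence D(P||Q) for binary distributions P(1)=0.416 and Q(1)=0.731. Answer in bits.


KL = p*log2(p/q) + (1-p)*log2((1-p)/(1-q)) = 0.416*log2(0.416/0.731) + 0.584*log2(0.584/0.269) = 0.3148

0.3148 bits


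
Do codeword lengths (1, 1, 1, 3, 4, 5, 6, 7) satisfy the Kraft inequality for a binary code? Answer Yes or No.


Kraft sum = sum(2^(-l_i)) = 1.7422, need <= 1. Result: violated (a binary prefix-free code with these lengths cannot exist)

No


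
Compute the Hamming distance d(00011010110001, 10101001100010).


Count differing positions: ^ . ^ ^ . . ^ ^ . ^ . . ^ ^ = 8 differences

8


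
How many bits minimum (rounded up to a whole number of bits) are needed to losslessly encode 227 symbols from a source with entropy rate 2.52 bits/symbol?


Minimum bits >= n * H = 227 * 2.52 = 572.04, rounded up to a whole number of bits = 573

573 bits


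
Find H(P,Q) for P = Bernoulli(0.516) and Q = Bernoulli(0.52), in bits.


H(P,Q) = -p*log2(q) - (1-p)*log2(1-q). -0.516*log2(0.52) = 0.486803; -0.484*log2(0.48) = 0.512505. H(P,Q) = 0.486803 + 0.512505 = 0.9993

0.9993 bits


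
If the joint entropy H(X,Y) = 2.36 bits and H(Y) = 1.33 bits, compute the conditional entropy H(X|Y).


H(X|Y) = H(X,Y) - H(Y) = 2.36 - 1.33 = 1.03

1.03 bits


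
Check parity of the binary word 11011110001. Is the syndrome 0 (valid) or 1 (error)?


Syndrome = XOR of all bits = 1 XOR 1 XOR 0 XOR 1 XOR 1 XOR 1 XOR 1 XOR 0 XOR 0 XOR 0 XOR 1 = 1

1


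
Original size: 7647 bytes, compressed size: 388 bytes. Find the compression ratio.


Ratio = original / compressed = 7647 / 388 = 19.7088

19.7088


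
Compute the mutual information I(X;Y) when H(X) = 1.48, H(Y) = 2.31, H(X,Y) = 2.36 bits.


I(X;Y) = H(X) + H(Y) - H(X,Y) = 1.48 + 2.31 - 2.36 = 1.43

1.43 bits


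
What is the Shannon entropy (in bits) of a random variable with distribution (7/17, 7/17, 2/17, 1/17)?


H = -sum(p_i * log2(p_i)). Terms: -(7/17)*log2(7/17) = 0.527103; -(7/17)*log2(7/17) = 0.527103; -(2/17)*log2(2/17) = 0.363231; -(1/17)*log2(1/17) = 0.240439. H = 0.527103 + 0.527103 + 0.363231 + 0.240439 = 1.6579

1.6579 bits


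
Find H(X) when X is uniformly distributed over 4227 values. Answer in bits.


H = log2(n) = log2(4227) = 12.0454

12.0454 bits


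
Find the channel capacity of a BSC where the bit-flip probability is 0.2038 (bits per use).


H(p) = -p*log2(p) - (1-p)*log2(1-p) = -0.2038*log2(0.2038) - 0.7962*log2(0.7962) = 0.467675 + 0.261788 = 0.7295. C = 1 - H(p) = 1 - 0.7295 = 0.2705

0.2705 bits


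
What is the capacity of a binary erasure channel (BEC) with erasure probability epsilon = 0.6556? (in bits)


C = 1 - epsilon = 1 - 0.6556 = 0.3444

0.3444 bits


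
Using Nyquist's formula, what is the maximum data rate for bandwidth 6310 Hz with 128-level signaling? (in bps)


Rate = 2 * B * log2(M) = 2 * 6310 * 7.0 = 88340.0

88340.0 bps


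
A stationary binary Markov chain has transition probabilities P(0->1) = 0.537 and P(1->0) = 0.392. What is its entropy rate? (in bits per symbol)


Stationary distribution: pi_0 = p10/(p01+p10) = 0.422, pi_1 = 0.578. Entropy rate H' = pi_0*H(p01) + pi_1*H(p10) = 0.422*0.996 + 0.578*0.9661 = 0.9787

0.9787 bits/symbol


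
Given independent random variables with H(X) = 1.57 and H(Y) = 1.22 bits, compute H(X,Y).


For independent variables, H(X,Y) = H(X) + H(Y) = 1.57 + 1.22 = 2.79

2.79 bits


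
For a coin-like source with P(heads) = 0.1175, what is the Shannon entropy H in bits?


H = -p*log2(p) - (1-p)*log2(1-p). -0.1175*log2(0.1175) = 0.362989; -0.8825*log2(0.8825) = 0.159143. H = 0.362989 + 0.159143 = 0.5221

0.5221 bits


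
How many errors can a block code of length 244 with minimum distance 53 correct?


Correction capability = floor((d-1)/2) = floor((53-1)/2) = 26

26 errors


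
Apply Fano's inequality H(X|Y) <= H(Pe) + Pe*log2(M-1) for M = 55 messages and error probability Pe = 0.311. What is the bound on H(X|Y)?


H(Pe) = -Pe*log2(Pe) - (1-Pe)*log2(1-Pe) = -0.311*log2(0.311) - 0.689*log2(0.689) = 0.524039 + 0.370285 = 0.8943. Pe*log2(M-1) = 0.311*log2(54) = 1.789770. Bound = H(Pe) + Pe*log2(M-1) = 0.524039 + 0.370285 + 1.789770 = 2.6841

2.6841 bits


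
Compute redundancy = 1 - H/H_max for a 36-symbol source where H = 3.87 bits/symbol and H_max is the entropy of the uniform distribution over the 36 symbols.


H_max = log2(K) = log2(36) = 5.1699 bits/symbol. Redundancy = 1 - H/H_max = 1 - 3.87/5.1699 = 1 - 0.7486 = 0.2514

0.2514


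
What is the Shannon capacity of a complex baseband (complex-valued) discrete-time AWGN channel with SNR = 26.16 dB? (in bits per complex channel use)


SNR_linear = 10^(26.16/10) = 413.0475; C = log2(1 + SNR_linear) = log2(1 + 413.0475) = 8.6937

8.6937 bits/channel use


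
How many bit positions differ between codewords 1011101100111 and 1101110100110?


Count differing positions: . ^ ^ . . ^ ^ . . . . . ^ = 5 differences

5


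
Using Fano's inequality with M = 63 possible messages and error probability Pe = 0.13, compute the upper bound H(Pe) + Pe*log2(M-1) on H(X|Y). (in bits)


H(Pe) = -Pe*log2(Pe) - (1-Pe)*log2(1-Pe) = -0.13*log2(0.13) - 0.87*log2(0.87) = 0.382644 + 0.174794 = 0.5574. Pe*log2(M-1) = 0.13*log2(62) = 0.774046. Bound = H(Pe) + Pe*log2(M-1) = 0.382644 + 0.174794 + 0.774046 = 1.3315

1.3315 bits


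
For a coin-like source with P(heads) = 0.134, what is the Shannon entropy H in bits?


H = -p*log2(p) - (1-p)*log2(1-p). -0.134*log2(0.134) = 0.388559; -0.866*log2(0.866) = 0.179748. H = 0.388559 + 0.179748 = 0.5683

0.5683 bits


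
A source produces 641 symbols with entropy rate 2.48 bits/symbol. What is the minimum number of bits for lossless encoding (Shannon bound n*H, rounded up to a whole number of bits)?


Minimum bits >= n * H = 641 * 2.48 = 1589.68, rounded up to a whole number of bits = 1590

1590 bits


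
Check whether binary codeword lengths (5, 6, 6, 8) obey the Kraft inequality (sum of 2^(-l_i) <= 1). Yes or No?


Kraft sum = sum(2^(-l_i)) = 0.0664, need <= 1. Result: satisfied (a binary prefix-free code with these lengths exists)

Yes


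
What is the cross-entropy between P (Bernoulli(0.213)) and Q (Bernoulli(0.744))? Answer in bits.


H(P,Q) = -p*log2(q) - (1-p)*log2(1-q). -0.213*log2(0.744) = 0.090871; -0.787*log2(0.256) = 1.547072. H(P,Q) = 0.090871 + 1.547072 = 1.6379

1.6379 bits


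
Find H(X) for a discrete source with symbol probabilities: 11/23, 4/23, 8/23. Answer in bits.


H = -sum(p_i * log2(p_i)). Terms: -(11/23)*log2(11/23) = 0.508932; -(4/23)*log2(4/23) = 0.438880; -(8/23)*log2(8/23) = 0.529935. H = 0.508932 + 0.438880 + 0.529935 = 1.4777

1.4777 bits


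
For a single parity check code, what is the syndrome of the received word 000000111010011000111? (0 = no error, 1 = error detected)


Syndrome = XOR of all bits = 0 XOR 0 XOR 0 XOR 0 XOR 0 XOR 0 XOR 1 XOR 1 XOR 1 XOR 0 XOR 1 XOR 0 XOR 0 XOR 1 XOR 1 XOR 0 XOR 0 XOR 0 XOR 1 XOR 1 XOR 1 = 1

1


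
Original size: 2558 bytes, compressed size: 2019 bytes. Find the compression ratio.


Ratio = original / compressed = 2558 / 2019 = 1.267

1.267


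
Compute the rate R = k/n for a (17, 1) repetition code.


Rate = k/n = 1/17

1/17


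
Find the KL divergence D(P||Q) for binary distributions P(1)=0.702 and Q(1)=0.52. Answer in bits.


KL = p*log2(p/q) + (1-p)*log2((1-p)/(1-q)) = 0.702*log2(0.702/0.52) + 0.298*log2(0.298/0.48) = 0.099

0.099 bits


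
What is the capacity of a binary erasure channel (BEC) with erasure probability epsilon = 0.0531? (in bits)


C = 1 - epsilon = 1 - 0.0531 = 0.9469

0.9469 bits


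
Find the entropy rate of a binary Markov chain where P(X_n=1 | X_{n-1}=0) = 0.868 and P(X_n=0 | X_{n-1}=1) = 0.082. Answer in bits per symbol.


Stationary distribution: pi_0 = p10/(p01+p10) = 0.0863, pi_1 = 0.9137. Entropy rate H' = pi_0*H(p01) + pi_1*H(p10) = 0.0863*0.5629 + 0.9137*0.4092 = 0.4225

0.4225 bits/symbol


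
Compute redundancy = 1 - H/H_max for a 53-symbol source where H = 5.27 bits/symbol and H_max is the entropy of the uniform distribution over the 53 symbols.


H_max = log2(K) = log2(53) = 5.7279 bits/symbol. Redundancy = 1 - H/H_max = 1 - 5.27/5.7279 = 1 - 0.9201 = 0.0799

0.0799


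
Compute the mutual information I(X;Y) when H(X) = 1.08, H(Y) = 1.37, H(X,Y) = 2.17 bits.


I(X;Y) = H(X) + H(Y) - H(X,Y) = 1.08 + 1.37 - 2.17 = 0.28

0.28 bits


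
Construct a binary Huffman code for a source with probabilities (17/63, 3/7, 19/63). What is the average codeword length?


Huffman construction (repeatedly merge the two least-probable nodes; each merge adds 1 bit to every symbol beneath it): 17/63 + 19/63 = 4/7; 3/7 + 4/7 = 1. Resulting codeword lengths (in the order the probabilities were given): (2, 1, 2). L_avg = sum(p_i * l_i) = 17/63*2 + 3/7*1 + 19/63*2 = 11/7 = 1.5714

1.5714 bits


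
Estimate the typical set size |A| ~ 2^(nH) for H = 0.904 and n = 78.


log2|A_typical| = nH = 78 * 0.904 = 70.512, so |A_typical| ~ 2^70.512 = 1.684e+21

1.684e+21


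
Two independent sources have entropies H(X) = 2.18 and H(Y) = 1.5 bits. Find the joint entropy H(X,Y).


For independent variables, H(X,Y) = H(X) + H(Y) = 2.18 + 1.5 = 3.68

3.68 bits


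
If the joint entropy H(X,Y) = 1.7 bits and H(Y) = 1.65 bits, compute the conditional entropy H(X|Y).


H(X|Y) = H(X,Y) - H(Y) = 1.7 - 1.65 = 0.05

0.05 bits


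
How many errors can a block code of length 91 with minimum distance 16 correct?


Correction capability = floor((d-1)/2) = floor((16-1)/2) = 7

7 errors


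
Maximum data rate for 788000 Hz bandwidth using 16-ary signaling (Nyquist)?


Rate = 2 * B * log2(M) = 2 * 788000 * 4.0 = 6304000.0

6304000.0 bps


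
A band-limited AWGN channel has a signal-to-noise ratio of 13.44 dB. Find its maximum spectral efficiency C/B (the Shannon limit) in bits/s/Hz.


SNR_linear = 10^(13.44/10) = 22.08; C/B = log2(1 + SNR_linear) = log2(1 + 22.08) = 4.5286

4.5286 bits/s/Hz


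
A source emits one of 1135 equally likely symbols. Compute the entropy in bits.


H = log2(n) = log2(1135) = 10.1485

10.1485 bits


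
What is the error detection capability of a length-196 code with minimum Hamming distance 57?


Detection capability = d_min - 1 = 57 - 1 = 56

56 errors


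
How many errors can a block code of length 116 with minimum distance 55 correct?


Correction capability = floor((d-1)/2) = floor((55-1)/2) = 27

27 errors


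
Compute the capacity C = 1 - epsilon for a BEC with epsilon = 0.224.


C = 1 - epsilon = 1 - 0.224 = 0.776

0.776 bits


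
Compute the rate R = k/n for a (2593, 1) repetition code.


Rate = k/n = 1/2593

1/2593


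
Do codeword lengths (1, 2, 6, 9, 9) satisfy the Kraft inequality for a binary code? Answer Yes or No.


Kraft sum = sum(2^(-l_i)) = 0.7695, need <= 1. Result: satisfied (a binary prefix-free code with these lengths exists)

Yes


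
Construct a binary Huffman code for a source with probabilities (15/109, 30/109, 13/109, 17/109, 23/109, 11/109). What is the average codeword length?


Huffman construction (repeatedly merge the two least-probable nodes; each merge adds 1 bit to every symbol beneath it): 11/109 + 13/109 = 24/109; 15/109 + 17/109 = 32/109; 23/109 + 24/109 = 47/109; 30/109 + 32/109 = 62/109; 47/109 + 62/109 = 1. Resulting codeword lengths (in the order the probabilities were given): (3, 2, 3, 3, 2, 3). L_avg = sum(p_i * l_i) = 15/109*3 + 30/109*2 + 13/109*3 + 17/109*3 + 23/109*2 + 11/109*3 = 274/109 = 2.5138

2.5138 bits


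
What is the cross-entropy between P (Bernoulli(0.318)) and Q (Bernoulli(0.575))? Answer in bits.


H(P,Q) = -p*log2(q) - (1-p)*log2(1-q). -0.318*log2(0.575) = 0.253880; -0.682*log2(0.425) = 0.841905. H(P,Q) = 0.253880 + 0.841905 = 1.0958

1.0958 bits


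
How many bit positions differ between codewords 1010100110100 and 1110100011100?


Count differing positions: . ^ . . . . . ^ . ^ . . . = 3 differences

3


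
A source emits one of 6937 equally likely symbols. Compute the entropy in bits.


H = log2(n) = log2(6937) = 12.7601

12.7601 bits


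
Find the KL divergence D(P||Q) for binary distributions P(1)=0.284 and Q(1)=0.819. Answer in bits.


KL = p*log2(p/q) + (1-p)*log2((1-p)/(1-q)) = 0.284*log2(0.284/0.819) + 0.716*log2(0.716/0.181) = 0.9866

0.9866 bits
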